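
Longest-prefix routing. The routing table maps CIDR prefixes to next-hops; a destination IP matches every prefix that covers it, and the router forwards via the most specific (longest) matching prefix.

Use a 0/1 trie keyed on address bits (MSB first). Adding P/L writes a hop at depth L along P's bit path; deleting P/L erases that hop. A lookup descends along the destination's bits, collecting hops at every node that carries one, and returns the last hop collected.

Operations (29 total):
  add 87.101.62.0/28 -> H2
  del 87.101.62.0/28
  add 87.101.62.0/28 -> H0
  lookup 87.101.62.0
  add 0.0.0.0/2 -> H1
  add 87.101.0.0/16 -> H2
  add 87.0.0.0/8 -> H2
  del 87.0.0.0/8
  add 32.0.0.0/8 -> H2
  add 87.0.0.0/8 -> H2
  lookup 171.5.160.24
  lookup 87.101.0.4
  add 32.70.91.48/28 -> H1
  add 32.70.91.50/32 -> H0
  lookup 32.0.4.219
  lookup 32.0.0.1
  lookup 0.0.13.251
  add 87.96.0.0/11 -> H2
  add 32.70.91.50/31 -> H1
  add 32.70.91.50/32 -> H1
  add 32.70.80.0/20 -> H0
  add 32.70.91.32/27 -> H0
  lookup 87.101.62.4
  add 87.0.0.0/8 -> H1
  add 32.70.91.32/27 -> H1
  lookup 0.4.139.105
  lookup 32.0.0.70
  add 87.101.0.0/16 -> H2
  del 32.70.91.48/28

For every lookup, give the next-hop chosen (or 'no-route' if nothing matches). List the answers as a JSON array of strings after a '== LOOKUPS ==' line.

Trace:
  + 87.101.62.0/28 (H2) depth=28
  del 87.101.62.0/28 (clear depth 28)
  + 87.101.62.0/28 (H0) depth=28
  lookup 87.101.62.0: bits 0101011101100101001111100000 walk d0:-→d1:-→d2:-→d3:-→d4:-→d5:-→d6:-→d7:-→d8:-→d9:-→d10:-→d11:-→d12:-→d13:-→d14:-→d15:-→d16:-→d17:-→d18:-→d19:-→d20:-→d21:-→d22:-→d23:-→d24:-→d25:-→d26:-→d27:-→d28:H0 -> H0
  + 0.0.0.0/2 (H1) depth=2
  + 87.101.0.0/16 (H2) depth=16
  + 87.0.0.0/8 (H2) depth=8
  del 87.0.0.0/8 (clear depth 8)
  + 32.0.0.0/8 (H2) depth=8
  + 87.0.0.0/8 (H2) depth=8
  lookup 171.5.160.24: bits ε walk d0:- -> no-route
  lookup 87.101.0.4: bits 010101110110010100 walk d0:-→d1:-→d2:-→d3:-→d4:-→d5:-→d6:-→d7:-→d8:H2→d9:-→d10:-→d11:-→d12:-→d13:-→d14:-→d15:-→d16:H2→d17:-→d18:- -> H2
  + 32.70.91.48/28 (H1) depth=28
  + 32.70.91.50/32 (H0) depth=32
  lookup 32.0.4.219: bits 001000000 walk d0:-→d1:-→d2:H1→d3:-→d4:-→d5:-→d6:-→d7:-→d8:H2→d9:- -> H2
  lookup 32.0.0.1: bits 001000000 walk d0:-→d1:-→d2:H1→d3:-→d4:-→d5:-→d6:-→d7:-→d8:H2→d9:- -> H2
  lookup 0.0.13.251: bits 00 walk d0:-→d1:-→d2:H1 -> H1
  + 87.96.0.0/11 (H2) depth=11
  + 32.70.91.50/31 (H1) depth=31
  + 32.70.91.50/32 (H1) depth=32
  + 32.70.80.0/20 (H0) depth=20
  + 32.70.91.32/27 (H0) depth=27
  lookup 87.101.62.4: bits 0101011101100101001111100000 walk d0:-→d1:-→d2:-→d3:-→d4:-→d5:-→d6:-→d7:-→d8:H2→d9:-→d10:-→d11:H2→d12:-→d13:-→d14:-→d15:-→d16:H2→d17:-→d18:-→d19:-→d20:-→d21:-→d22:-→d23:-→d24:-→d25:-→d26:-→d27:-→d28:H0 -> H0
  + 87.0.0.0/8 (H1) depth=8
  + 32.70.91.32/27 (H1) depth=27
  lookup 0.4.139.105: bits 00 walk d0:-→d1:-→d2:H1 -> H1
  lookup 32.0.0.70: bits 001000000 walk d0:-→d1:-→d2:H1→d3:-→d4:-→d5:-→d6:-→d7:-→d8:H2→d9:- -> H2
  + 87.101.0.0/16 (H2) depth=16
  del 32.70.91.48/28 (clear depth 28)

== LOOKUPS ==
["H0","no-route","H2","H2","H2","H1","H0","H1","H2"]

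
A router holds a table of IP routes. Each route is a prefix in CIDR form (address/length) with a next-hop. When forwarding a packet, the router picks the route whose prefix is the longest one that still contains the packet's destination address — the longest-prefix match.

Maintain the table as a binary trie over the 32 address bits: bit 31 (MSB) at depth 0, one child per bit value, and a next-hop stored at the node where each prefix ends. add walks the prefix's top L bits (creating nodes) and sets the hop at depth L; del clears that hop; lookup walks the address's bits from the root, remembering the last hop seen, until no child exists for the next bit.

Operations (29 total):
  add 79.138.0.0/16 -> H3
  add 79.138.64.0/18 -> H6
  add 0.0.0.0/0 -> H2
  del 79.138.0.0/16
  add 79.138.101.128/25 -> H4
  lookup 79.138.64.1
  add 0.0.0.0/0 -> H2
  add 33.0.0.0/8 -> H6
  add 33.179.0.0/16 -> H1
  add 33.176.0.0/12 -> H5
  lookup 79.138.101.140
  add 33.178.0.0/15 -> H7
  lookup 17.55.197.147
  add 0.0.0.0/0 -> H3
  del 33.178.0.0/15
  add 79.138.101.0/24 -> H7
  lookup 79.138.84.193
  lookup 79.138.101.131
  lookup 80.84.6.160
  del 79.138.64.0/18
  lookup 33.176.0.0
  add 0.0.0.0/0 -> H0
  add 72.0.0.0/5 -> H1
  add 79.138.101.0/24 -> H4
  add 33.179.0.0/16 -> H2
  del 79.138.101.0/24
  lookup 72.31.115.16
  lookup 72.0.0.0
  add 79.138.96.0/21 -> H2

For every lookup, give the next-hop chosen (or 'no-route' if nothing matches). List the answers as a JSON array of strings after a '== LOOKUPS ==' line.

Apply in order:
  add 79.138.0.0/16 -> H3 at depth 16
  add 79.138.64.0/18 -> H6 at depth 18
  add 0.0.0.0/0 -> H2 at depth 0
  del 79.138.0.0/16 (clear depth 16)
  add 79.138.101.128/25 -> H4 at depth 25
  lookup 79.138.64.1: bits 010011111000101001 walk d0:H2→d1:-→d2:-→d3:-→d4:-→d5:-→d6:-→d7:-→d8:-→d9:-→d10:-→d11:-→d12:-→d13:-→d14:-→d15:-→d16:-→d17:-→d18:H6 -> H6
  add 0.0.0.0/0 -> H2 at depth 0
  add 33.0.0.0/8 -> H6 at depth 8
  add 33.179.0.0/16 -> H1 at depth 16
  add 33.176.0.0/12 -> H5 at depth 12
  lookup 79.138.101.140: bits 0100111110001010011001011 walk d0:H2→d1:-→d2:-→d3:-→d4:-→d5:-→d6:-→d7:-→d8:-→d9:-→d10:-→d11:-→d12:-→d13:-→d14:-→d15:-→d16:-→d17:-→d18:H6→d19:-→d20:-→d21:-→d22:-→d23:-→d24:-→d25:H4 -> H4
  add 33.178.0.0/15 -> H7 at depth 15
  lookup 17.55.197.147: bits 00 walk d0:H2→d1:-→d2:- -> H2
  add 0.0.0.0/0 -> H3 at depth 0
  del 33.178.0.0/15 (clear depth 15)
  add 79.138.101.0/24 -> H7 at depth 24
  lookup 79.138.84.193: bits 010011111000101001 walk d0:H3→d1:-→d2:-→d3:-→d4:-→d5:-→d6:-→d7:-→d8:-→d9:-→d10:-→d11:-→d12:-→d13:-→d14:-→d15:-→d16:-→d17:-→d18:H6 -> H6
  lookup 79.138.101.131: bits 0100111110001010011001011 walk d0:H3→d1:-→d2:-→d3:-→d4:-→d5:-→d6:-→d7:-→d8:-→d9:-→d10:-→d11:-→d12:-→d13:-→d14:-→d15:-→d16:-→d17:-→d18:H6→d19:-→d20:-→d21:-→d22:-→d23:-→d24:H7→d25:H4 -> H4
  lookup 80.84.6.160: bits 010 walk d0:H3→d1:-→d2:-→d3:- -> H3
  del 79.138.64.0/18 (clear depth 18)
  lookup 33.176.0.0: bits 00100001101100 walk d0:H3→d1:-→d2:-→d3:-→d4:-→d5:-→d6:-→d7:-→d8:H6→d9:-→d10:-→d11:-→d12:H5→d13:-→d14:- -> H5
  add 0.0.0.0/0 -> H0 at depth 0
  add 72.0.0.0/5 -> H1 at depth 5
  add 79.138.101.0/24 -> H4 at depth 24
  add 33.179.0.0/16 -> H2 at depth 16
  del 79.138.101.0/24 (clear depth 24)
  lookup 72.31.115.16: bits 01001 walk d0:H0→d1:-→d2:-→d3:-→d4:-→d5:H1 -> H1
  lookup 72.0.0.0: bits 01001 walk d0:H0→d1:-→d2:-→d3:-→d4:-→d5:H1 -> H1
  add 79.138.96.0/21 -> H2 at depth 21

== LOOKUPS ==
["H6","H4","H2","H6","H4","H3","H5","H1","H1"]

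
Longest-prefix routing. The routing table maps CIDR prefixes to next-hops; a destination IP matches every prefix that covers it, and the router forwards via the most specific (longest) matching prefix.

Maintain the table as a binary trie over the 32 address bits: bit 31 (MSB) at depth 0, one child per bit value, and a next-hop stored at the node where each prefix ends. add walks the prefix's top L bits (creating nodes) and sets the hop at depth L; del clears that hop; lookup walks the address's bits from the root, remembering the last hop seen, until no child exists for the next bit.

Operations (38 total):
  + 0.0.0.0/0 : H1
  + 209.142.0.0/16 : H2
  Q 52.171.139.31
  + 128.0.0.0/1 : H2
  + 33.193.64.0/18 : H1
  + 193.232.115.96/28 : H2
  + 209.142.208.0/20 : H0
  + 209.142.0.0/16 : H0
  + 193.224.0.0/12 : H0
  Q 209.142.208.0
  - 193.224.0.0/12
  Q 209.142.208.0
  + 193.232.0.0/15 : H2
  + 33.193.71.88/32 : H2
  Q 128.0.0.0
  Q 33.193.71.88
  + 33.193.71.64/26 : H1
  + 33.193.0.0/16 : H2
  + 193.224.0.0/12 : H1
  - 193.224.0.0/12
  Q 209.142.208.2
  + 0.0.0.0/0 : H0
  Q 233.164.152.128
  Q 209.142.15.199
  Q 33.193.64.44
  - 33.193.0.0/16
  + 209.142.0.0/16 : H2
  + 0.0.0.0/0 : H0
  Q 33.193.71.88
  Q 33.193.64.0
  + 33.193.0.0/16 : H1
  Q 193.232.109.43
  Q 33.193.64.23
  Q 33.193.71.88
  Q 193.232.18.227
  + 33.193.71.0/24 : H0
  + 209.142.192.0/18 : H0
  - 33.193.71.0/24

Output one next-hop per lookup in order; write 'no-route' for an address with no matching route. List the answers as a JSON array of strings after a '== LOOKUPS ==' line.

Trace:
  + 0.0.0.0/0 (H1) depth=0
  + 209.142.0.0/16 (H2) depth=16
  ? 52.171.139.31  path d0:H1  best=H1
  + 128.0.0.0/1 (H2) depth=1
  + 33.193.64.0/18 (H1) depth=18
  + 193.232.115.96/28 (H2) depth=28
  + 209.142.208.0/20 (H0) depth=20
  + 209.142.0.0/16 (H0) depth=16
  + 193.224.0.0/12 (H0) depth=12
  ? 209.142.208.0  path d0:H1→d1:H2→d2:-→d3:-→d4:-→d5:-→d6:-→d7:-→d8:-→d9:-→d10:-→d11:-→d12:-→d13:-→d14:-→d15:-→d16:H0→d17:-→d18:-→d19:-→d20:H0  best=H0
  - 193.224.0.0/12 clear@12
  ? 209.142.208.0  path d0:H1→d1:H2→d2:-→d3:-→d4:-→d5:-→d6:-→d7:-→d8:-→d9:-→d10:-→d11:-→d12:-→d13:-→d14:-→d15:-→d16:H0→d17:-→d18:-→d19:-→d20:H0  best=H0
  + 193.232.0.0/15 (H2) depth=15
  + 33.193.71.88/32 (H2) depth=32
  ? 128.0.0.0  path d0:H1→d1:H2  best=H2
  ? 33.193.71.88  path d0:H1→d1:-→d2:-→d3:-→d4:-→d5:-→d6:-→d7:-→d8:-→d9:-→d10:-→d11:-→d12:-→d13:-→d14:-→d15:-→d16:-→d17:-→d18:H1→d19:-→d20:-→d21:-→d22:-→d23:-→d24:-→d25:-→d26:-→d27:-→d28:-→d29:-→d30:-→d31:-→d32:H2  best=H2
  + 33.193.71.64/26 (H1) depth=26
  + 33.193.0.0/16 (H2) depth=16
  + 193.224.0.0/12 (H1) depth=12
  - 193.224.0.0/12 clear@12
  ? 209.142.208.2  path d0:H1→d1:H2→d2:-→d3:-→d4:-→d5:-→d6:-→d7:-→d8:-→d9:-→d10:-→d11:-→d12:-→d13:-→d14:-→d15:-→d16:H0→d17:-→d18:-→d19:-→d20:H0  best=H0
  + 0.0.0.0/0 (H0) depth=0
  ? 233.164.152.128  path d0:H0→d1:H2→d2:-  best=H2
  ? 209.142.15.199  path d0:H0→d1:H2→d2:-→d3:-→d4:-→d5:-→d6:-→d7:-→d8:-→d9:-→d10:-→d11:-→d12:-→d13:-→d14:-→d15:-→d16:H0  best=H0
  ? 33.193.64.44  path d0:H0→d1:-→d2:-→d3:-→d4:-→d5:-→d6:-→d7:-→d8:-→d9:-→d10:-→d11:-→d12:-→d13:-→d14:-→d15:-→d16:H2→d17:-→d18:H1→d19:-→d20:-→d21:-  best=H1
  - 33.193.0.0/16 clear@16
  + 209.142.0.0/16 (H2) depth=16
  + 0.0.0.0/0 (H0) depth=0
  ? 33.193.71.88  path d0:H0→d1:-→d2:-→d3:-→d4:-→d5:-→d6:-→d7:-→d8:-→d9:-→d10:-→d11:-→d12:-→d13:-→d14:-→d15:-→d16:-→d17:-→d18:H1→d19:-→d20:-→d21:-→d22:-→d23:-→d24:-→d25:-→d26:H1→d27:-→d28:-→d29:-→d30:-→d31:-→d32:H2  best=H2
  ? 33.193.64.0  path d0:H0→d1:-→d2:-→d3:-→d4:-→d5:-→d6:-→d7:-→d8:-→d9:-→d10:-→d11:-→d12:-→d13:-→d14:-→d15:-→d16:-→d17:-→d18:H1→d19:-→d20:-→d21:-  best=H1
  + 33.193.0.0/16 (H1) depth=16
  ? 193.232.109.43  path d0:H0→d1:H2→d2:-→d3:-→d4:-→d5:-→d6:-→d7:-→d8:-→d9:-→d10:-→d11:-→d12:-→d13:-→d14:-→d15:H2→d16:-→d17:-→d18:-→d19:-  best=H2
  ? 33.193.64.23  path d0:H0→d1:-→d2:-→d3:-→d4:-→d5:-→d6:-→d7:-→d8:-→d9:-→d10:-→d11:-→d12:-→d13:-→d14:-→d15:-→d16:H1→d17:-→d18:H1→d19:-→d20:-→d21:-  best=H1
  ? 33.193.71.88  path d0:H0→d1:-→d2:-→d3:-→d4:-→d5:-→d6:-→d7:-→d8:-→d9:-→d10:-→d11:-→d12:-→d13:-→d14:-→d15:-→d16:H1→d17:-→d18:H1→d19:-→d20:-→d21:-→d22:-→d23:-→d24:-→d25:-→d26:H1→d27:-→d28:-→d29:-→d30:-→d31:-→d32:H2  best=H2
  ? 193.232.18.227  path d0:H0→d1:H2→d2:-→d3:-→d4:-→d5:-→d6:-→d7:-→d8:-→d9:-→d10:-→d11:-→d12:-→d13:-→d14:-→d15:H2→d16:-→d17:-  best=H2
  + 33.193.71.0/24 (H0) depth=24
  + 209.142.192.0/18 (H0) depth=18
  - 33.193.71.0/24 clear@24

== LOOKUPS ==
["H1","H0","H0","H2","H2","H0","H2","H0","H1","H2","H1","H2","H1","H2","H2"]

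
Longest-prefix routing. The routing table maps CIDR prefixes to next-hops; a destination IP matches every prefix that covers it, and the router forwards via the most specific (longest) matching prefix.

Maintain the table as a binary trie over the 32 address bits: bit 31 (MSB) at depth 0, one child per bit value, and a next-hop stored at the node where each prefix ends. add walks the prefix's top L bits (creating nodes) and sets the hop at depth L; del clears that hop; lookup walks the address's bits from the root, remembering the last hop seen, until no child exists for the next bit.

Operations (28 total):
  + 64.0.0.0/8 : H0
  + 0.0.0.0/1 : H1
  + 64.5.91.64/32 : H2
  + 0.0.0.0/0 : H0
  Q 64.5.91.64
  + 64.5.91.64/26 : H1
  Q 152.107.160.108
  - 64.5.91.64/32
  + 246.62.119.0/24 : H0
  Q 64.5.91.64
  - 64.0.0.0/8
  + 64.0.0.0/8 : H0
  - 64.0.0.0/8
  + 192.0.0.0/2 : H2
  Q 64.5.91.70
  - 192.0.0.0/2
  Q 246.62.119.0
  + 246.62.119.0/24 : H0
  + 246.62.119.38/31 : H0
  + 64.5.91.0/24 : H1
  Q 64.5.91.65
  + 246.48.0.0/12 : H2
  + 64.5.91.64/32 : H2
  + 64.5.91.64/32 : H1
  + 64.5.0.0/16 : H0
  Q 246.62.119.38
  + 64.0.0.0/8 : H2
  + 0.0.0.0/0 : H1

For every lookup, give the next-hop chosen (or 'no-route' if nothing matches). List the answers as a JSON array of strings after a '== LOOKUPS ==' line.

Apply in order:
  add 64.0.0.0/8 -> H0 at depth 8
  add 0.0.0.0/1 -> H1 at depth 1
  add 64.5.91.64/32 -> H2 at depth 32
  add 0.0.0.0/0 -> H0 at depth 0
  lookup 64.5.91.64: bits 01000000000001010101101101000000 walk d0:H0→d1:H1→d2:-→d3:-→d4:-→d5:-→d6:-→d7:-→d8:H0→d9:-→d10:-→d11:-→d12:-→d13:-→d14:-→d15:-→d16:-→d17:-→d18:-→d19:-→d20:-→d21:-→d22:-→d23:-→d24:-→d25:-→d26:-→d27:-→d28:-→d29:-→d30:-→d31:-→d32:H2 -> H2
  add 64.5.91.64/26 -> H1 at depth 26
  lookup 152.107.160.108: bits ε walk d0:H0 -> H0
  - 64.5.91.64/32 clear@32
  add 246.62.119.0/24 -> H0 at depth 24
  lookup 64.5.91.64: bits 01000000000001010101101101000000 walk d0:H0→d1:H1→d2:-→d3:-→d4:-→d5:-→d6:-→d7:-→d8:H0→d9:-→d10:-→d11:-→d12:-→d13:-→d14:-→d15:-→d16:-→d17:-→d18:-→d19:-→d20:-→d21:-→d22:-→d23:-→d24:-→d25:-→d26:H1→d27:-→d28:-→d29:-→d30:-→d31:-→d32:- -> H1
  - 64.0.0.0/8 clear@8
  add 64.0.0.0/8 -> H0 at depth 8
  - 64.0.0.0/8 clear@8
  add 192.0.0.0/2 -> H2 at depth 2
  lookup 64.5.91.70: bits 01000000000001010101101101000 walk d0:H0→d1:H1→d2:-→d3:-→d4:-→d5:-→d6:-→d7:-→d8:-→d9:-→d10:-→d11:-→d12:-→d13:-→d14:-→d15:-→d16:-→d17:-→d18:-→d19:-→d20:-→d21:-→d22:-→d23:-→d24:-→d25:-→d26:H1→d27:-→d28:-→d29:- -> H1
  - 192.0.0.0/2 clear@2
  lookup 246.62.119.0: bits 111101100011111001110111 walk d0:H0→d1:-→d2:-→d3:-→d4:-→d5:-→d6:-→d7:-→d8:-→d9:-→d10:-→d11:-→d12:-→d13:-→d14:-→d15:-→d16:-→d17:-→d18:-→d19:-→d20:-→d21:-→d22:-→d23:-→d24:H0 -> H0
  add 246.62.119.0/24 -> H0 at depth 24
  add 246.62.119.38/31 -> H0 at depth 31
  add 64.5.91.0/24 -> H1 at depth 24
  lookup 64.5.91.65: bits 0100000000000101010110110100000 walk d0:H0→d1:H1→d2:-→d3:-→d4:-→d5:-→d6:-→d7:-→d8:-→d9:-→d10:-→d11:-→d12:-→d13:-→d14:-→d15:-→d16:-→d17:-→d18:-→d19:-→d20:-→d21:-→d22:-→d23:-→d24:H1→d25:-→d26:H1→d27:-→d28:-→d29:-→d30:-→d31:- -> H1
  add 246.48.0.0/12 -> H2 at depth 12
  add 64.5.91.64/32 -> H2 at depth 32
  add 64.5.91.64/32 -> H1 at depth 32
  add 64.5.0.0/16 -> H0 at depth 16
  lookup 246.62.119.38: bits 1111011000111110011101110010011 walk d0:H0→d1:-→d2:-→d3:-→d4:-→d5:-→d6:-→d7:-→d8:-→d9:-→d10:-→d11:-→d12:H2→d13:-→d14:-→d15:-→d16:-→d17:-→d18:-→d19:-→d20:-→d21:-→d22:-→d23:-→d24:H0→d25:-→d26:-→d27:-→d28:-→d29:-→d30:-→d31:H0 -> H0
  add 64.0.0.0/8 -> H2 at depth 8
  add 0.0.0.0/0 -> H1 at depth 0

== LOOKUPS ==
["H2","H0","H1","H1","H0","H1","H0"]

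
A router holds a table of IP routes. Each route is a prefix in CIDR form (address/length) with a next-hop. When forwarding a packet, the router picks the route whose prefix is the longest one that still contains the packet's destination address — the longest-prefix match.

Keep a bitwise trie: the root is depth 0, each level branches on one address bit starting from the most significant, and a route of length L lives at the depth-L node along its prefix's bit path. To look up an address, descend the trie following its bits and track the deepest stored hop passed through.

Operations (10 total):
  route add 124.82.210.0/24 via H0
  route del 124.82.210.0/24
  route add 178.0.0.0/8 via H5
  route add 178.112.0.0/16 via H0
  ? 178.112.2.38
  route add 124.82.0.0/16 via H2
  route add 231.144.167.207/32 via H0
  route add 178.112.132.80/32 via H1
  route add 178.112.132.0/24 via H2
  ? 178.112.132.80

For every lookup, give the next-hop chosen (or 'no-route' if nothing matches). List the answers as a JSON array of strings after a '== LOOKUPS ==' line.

Process each operation:
  + 124.82.210.0/24 (H0) depth=24
  del 124.82.210.0/24 (clear depth 24)
  + 178.0.0.0/8 (H5) depth=8
  + 178.112.0.0/16 (H0) depth=16
  ? 178.112.2.38  path d0:-→d1:-→d2:-→d3:-→d4:-→d5:-→d6:-→d7:-→d8:H5→d9:-→d10:-→d11:-→d12:-→d13:-→d14:-→d15:-→d16:H0  best=H0
  + 124.82.0.0/16 (H2) depth=16
  + 231.144.167.207/32 (H0) depth=32
  + 178.112.132.80/32 (H1) depth=32
  + 178.112.132.0/24 (H2) depth=24
  ? 178.112.132.80  path d0:-→d1:-→d2:-→d3:-→d4:-→d5:-→d6:-→d7:-→d8:H5→d9:-→d10:-→d11:-→d12:-→d13:-→d14:-→d15:-→d16:H0→d17:-→d18:-→d19:-→d20:-→d21:-→d22:-→d23:-→d24:H2→d25:-→d26:-→d27:-→d28:-→d29:-→d30:-→d31:-→d32:H1  best=H1

== LOOKUPS ==
["H0","H1"]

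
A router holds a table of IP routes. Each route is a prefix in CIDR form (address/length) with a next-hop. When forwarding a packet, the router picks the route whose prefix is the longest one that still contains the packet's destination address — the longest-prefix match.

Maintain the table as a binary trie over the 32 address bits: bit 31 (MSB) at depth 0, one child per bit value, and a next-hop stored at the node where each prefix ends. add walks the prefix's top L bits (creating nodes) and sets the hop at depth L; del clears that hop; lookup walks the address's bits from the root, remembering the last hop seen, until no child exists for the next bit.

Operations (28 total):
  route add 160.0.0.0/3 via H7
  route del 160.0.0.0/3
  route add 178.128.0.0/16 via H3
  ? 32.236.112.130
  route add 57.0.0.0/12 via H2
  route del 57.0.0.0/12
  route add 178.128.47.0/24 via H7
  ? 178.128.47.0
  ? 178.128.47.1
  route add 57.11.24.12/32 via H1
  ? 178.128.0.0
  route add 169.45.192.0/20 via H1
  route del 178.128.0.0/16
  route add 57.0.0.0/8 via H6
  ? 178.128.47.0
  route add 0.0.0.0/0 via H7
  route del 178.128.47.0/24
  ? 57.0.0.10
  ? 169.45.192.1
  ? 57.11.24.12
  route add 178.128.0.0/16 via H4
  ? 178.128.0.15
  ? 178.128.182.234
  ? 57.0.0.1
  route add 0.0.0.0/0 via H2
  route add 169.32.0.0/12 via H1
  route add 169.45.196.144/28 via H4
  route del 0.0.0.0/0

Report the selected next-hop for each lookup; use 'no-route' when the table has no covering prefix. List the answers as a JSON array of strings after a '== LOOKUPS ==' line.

Process each operation:
  add 160.0.0.0/3 -> H7 at depth 3
  - 160.0.0.0/3 clear@3
  add 178.128.0.0/16 -> H3 at depth 16
  ? 32.236.112.130  path d0:-  best=no-route
  add 57.0.0.0/12 -> H2 at depth 12
  - 57.0.0.0/12 clear@12
  add 178.128.47.0/24 -> H7 at depth 24
  ? 178.128.47.0  path d0:-→d1:-→d2:-→d3:-→d4:-→d5:-→d6:-→d7:-→d8:-→d9:-→d10:-→d11:-→d12:-→d13:-→d14:-→d15:-→d16:H3→d17:-→d18:-→d19:-→d20:-→d21:-→d22:-→d23:-→d24:H7  best=H7
  ? 178.128.47.1  path d0:-→d1:-→d2:-→d3:-→d4:-→d5:-→d6:-→d7:-→d8:-→d9:-→d10:-→d11:-→d12:-→d13:-→d14:-→d15:-→d16:H3→d17:-→d18:-→d19:-→d20:-→d21:-→d22:-→d23:-→d24:H7  best=H7
  add 57.11.24.12/32 -> H1 at depth 32
  ? 178.128.0.0  path d0:-→d1:-→d2:-→d3:-→d4:-→d5:-→d6:-→d7:-→d8:-→d9:-→d10:-→d11:-→d12:-→d13:-→d14:-→d15:-→d16:H3→d17:-→d18:-  best=H3
  add 169.45.192.0/20 -> H1 at depth 20
  - 178.128.0.0/16 clear@16
  add 57.0.0.0/8 -> H6 at depth 8
  ? 178.128.47.0  path d0:-→d1:-→d2:-→d3:-→d4:-→d5:-→d6:-→d7:-→d8:-→d9:-→d10:-→d11:-→d12:-→d13:-→d14:-→d15:-→d16:-→d17:-→d18:-→d19:-→d20:-→d21:-→d22:-→d23:-→d24:H7  best=H7
  add 0.0.0.0/0 -> H7 at depth 0
  - 178.128.47.0/24 clear@24
  ? 57.0.0.10  path d0:H7→d1:-→d2:-→d3:-→d4:-→d5:-→d6:-→d7:-→d8:H6→d9:-→d10:-→d11:-→d12:-  best=H6
  ? 169.45.192.1  path d0:H7→d1:-→d2:-→d3:-→d4:-→d5:-→d6:-→d7:-→d8:-→d9:-→d10:-→d11:-→d12:-→d13:-→d14:-→d15:-→d16:-→d17:-→d18:-→d19:-→d20:H1  best=H1
  ? 57.11.24.12  path d0:H7→d1:-→d2:-→d3:-→d4:-→d5:-→d6:-→d7:-→d8:H6→d9:-→d10:-→d11:-→d12:-→d13:-→d14:-→d15:-→d16:-→d17:-→d18:-→d19:-→d20:-→d21:-→d22:-→d23:-→d24:-→d25:-→d26:-→d27:-→d28:-→d29:-→d30:-→d31:-→d32:H1  best=H1
  add 178.128.0.0/16 -> H4 at depth 16
  ? 178.128.0.15  path d0:H7→d1:-→d2:-→d3:-→d4:-→d5:-→d6:-→d7:-→d8:-→d9:-→d10:-→d11:-→d12:-→d13:-→d14:-→d15:-→d16:H4→d17:-→d18:-  best=H4
  ? 178.128.182.234  path d0:H7→d1:-→d2:-→d3:-→d4:-→d5:-→d6:-→d7:-→d8:-→d9:-→d10:-→d11:-→d12:-→d13:-→d14:-→d15:-→d16:H4  best=H4
  ? 57.0.0.1  path d0:H7→d1:-→d2:-→d3:-→d4:-→d5:-→d6:-→d7:-→d8:H6→d9:-→d10:-→d11:-→d12:-  best=H6
  add 0.0.0.0/0 -> H2 at depth 0
  add 169.32.0.0/12 -> H1 at depth 12
  add 169.45.196.144/28 -> H4 at depth 28
  - 0.0.0.0/0 clear@0

== LOOKUPS ==
["no-route","H7","H7","H3","H7","H6","H1","H1","H4","H4","H6"]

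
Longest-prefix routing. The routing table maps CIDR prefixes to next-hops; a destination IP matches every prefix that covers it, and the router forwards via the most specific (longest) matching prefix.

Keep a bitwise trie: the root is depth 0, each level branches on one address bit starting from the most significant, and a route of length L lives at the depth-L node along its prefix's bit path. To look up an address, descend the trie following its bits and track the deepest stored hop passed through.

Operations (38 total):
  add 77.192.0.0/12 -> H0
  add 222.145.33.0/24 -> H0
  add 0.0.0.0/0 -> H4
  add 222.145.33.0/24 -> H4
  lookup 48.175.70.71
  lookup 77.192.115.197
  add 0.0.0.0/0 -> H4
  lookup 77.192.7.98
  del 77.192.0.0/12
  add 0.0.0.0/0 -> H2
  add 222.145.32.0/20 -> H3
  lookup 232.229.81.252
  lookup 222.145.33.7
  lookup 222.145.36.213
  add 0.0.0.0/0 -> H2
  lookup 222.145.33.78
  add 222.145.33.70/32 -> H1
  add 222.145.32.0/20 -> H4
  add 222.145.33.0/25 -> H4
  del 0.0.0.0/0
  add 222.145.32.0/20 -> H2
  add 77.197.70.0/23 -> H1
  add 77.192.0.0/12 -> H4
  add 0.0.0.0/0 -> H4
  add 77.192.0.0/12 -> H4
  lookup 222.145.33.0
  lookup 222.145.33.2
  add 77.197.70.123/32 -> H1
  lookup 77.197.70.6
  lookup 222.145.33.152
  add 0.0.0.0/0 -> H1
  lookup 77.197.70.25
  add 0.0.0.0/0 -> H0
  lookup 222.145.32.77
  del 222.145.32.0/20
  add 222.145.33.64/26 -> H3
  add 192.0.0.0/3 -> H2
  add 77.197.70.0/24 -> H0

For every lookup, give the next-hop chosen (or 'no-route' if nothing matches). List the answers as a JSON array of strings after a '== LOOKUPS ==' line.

Process each operation:
  + 77.192.0.0/12 (H0) depth=12
  + 222.145.33.0/24 (H0) depth=24
  + 0.0.0.0/0 (H4) depth=0
  + 222.145.33.0/24 (H4) depth=24
  ? 48.175.70.71  path d0:H4→d1:-  best=H4
  ? 77.192.115.197  path d0:H4→d1:-→d2:-→d3:-→d4:-→d5:-→d6:-→d7:-→d8:-→d9:-→d10:-→d11:-→d12:H0  best=H0
  + 0.0.0.0/0 (H4) depth=0
  ? 77.192.7.98  path d0:H4→d1:-→d2:-→d3:-→d4:-→d5:-→d6:-→d7:-→d8:-→d9:-→d10:-→d11:-→d12:H0  best=H0
  del 77.192.0.0/12 (clear depth 12)
  + 0.0.0.0/0 (H2) depth=0
  + 222.145.32.0/20 (H3) depth=20
  ? 232.229.81.252  path d0:H2→d1:-→d2:-  best=H2
  ? 222.145.33.7  path d0:H2→d1:-→d2:-→d3:-→d4:-→d5:-→d6:-→d7:-→d8:-→d9:-→d10:-→d11:-→d12:-→d13:-→d14:-→d15:-→d16:-→d17:-→d18:-→d19:-→d20:H3→d21:-→d22:-→d23:-→d24:H4  best=H4
  ? 222.145.36.213  path d0:H2→d1:-→d2:-→d3:-→d4:-→d5:-→d6:-→d7:-→d8:-→d9:-→d10:-→d11:-→d12:-→d13:-→d14:-→d15:-→d16:-→d17:-→d18:-→d19:-→d20:H3→d21:-  best=H3
  + 0.0.0.0/0 (H2) depth=0
  ? 222.145.33.78  path d0:H2→d1:-→d2:-→d3:-→d4:-→d5:-→d6:-→d7:-→d8:-→d9:-→d10:-→d11:-→d12:-→d13:-→d14:-→d15:-→d16:-→d17:-→d18:-→d19:-→d20:H3→d21:-→d22:-→d23:-→d24:H4  best=H4
  + 222.145.33.70/32 (H1) depth=32
  + 222.145.32.0/20 (H4) depth=20
  + 222.145.33.0/25 (H4) depth=25
  del 0.0.0.0/0 (clear depth 0)
  + 222.145.32.0/20 (H2) depth=20
  + 77.197.70.0/23 (H1) depth=23
  + 77.192.0.0/12 (H4) depth=12
  + 0.0.0.0/0 (H4) depth=0
  + 77.192.0.0/12 (H4) depth=12
  ? 222.145.33.0  path d0:H4→d1:-→d2:-→d3:-→d4:-→d5:-→d6:-→d7:-→d8:-→d9:-→d10:-→d11:-→d12:-→d13:-→d14:-→d15:-→d16:-→d17:-→d18:-→d19:-→d20:H2→d21:-→d22:-→d23:-→d24:H4→d25:H4  best=H4
  ? 222.145.33.2  path d0:H4→d1:-→d2:-→d3:-→d4:-→d5:-→d6:-→d7:-→d8:-→d9:-→d10:-→d11:-→d12:-→d13:-→d14:-→d15:-→d16:-→d17:-→d18:-→d19:-→d20:H2→d21:-→d22:-→d23:-→d24:H4→d25:H4  best=H4
  + 77.197.70.123/32 (H1) depth=32
  ? 77.197.70.6  path d0:H4→d1:-→d2:-→d3:-→d4:-→d5:-→d6:-→d7:-→d8:-→d9:-→d10:-→d11:-→d12:H4→d13:-→d14:-→d15:-→d16:-→d17:-→d18:-→d19:-→d20:-→d21:-→d22:-→d23:H1→d24:-→d25:-  best=H1
  ? 222.145.33.152  path d0:H4→d1:-→d2:-→d3:-→d4:-→d5:-→d6:-→d7:-→d8:-→d9:-→d10:-→d11:-→d12:-→d13:-→d14:-→d15:-→d16:-→d17:-→d18:-→d19:-→d20:H2→d21:-→d22:-→d23:-→d24:H4  best=H4
  + 0.0.0.0/0 (H1) depth=0
  ? 77.197.70.25  path d0:H1→d1:-→d2:-→d3:-→d4:-→d5:-→d6:-→d7:-→d8:-→d9:-→d10:-→d11:-→d12:H4→d13:-→d14:-→d15:-→d16:-→d17:-→d18:-→d19:-→d20:-→d21:-→d22:-→d23:H1→d24:-→d25:-  best=H1
  + 0.0.0.0/0 (H0) depth=0
  ? 222.145.32.77  path d0:H0→d1:-→d2:-→d3:-→d4:-→d5:-→d6:-→d7:-→d8:-→d9:-→d10:-→d11:-→d12:-→d13:-→d14:-→d15:-→d16:-→d17:-→d18:-→d19:-→d20:H2→d21:-→d22:-→d23:-  best=H2
  del 222.145.32.0/20 (clear depth 20)
  + 222.145.33.64/26 (H3) depth=26
  + 192.0.0.0/3 (H2) depth=3
  + 77.197.70.0/24 (H0) depth=24

== LOOKUPS ==
["H4","H0","H0","H2","H4","H3","H4","H4","H4","H1","H4","H1","H2"]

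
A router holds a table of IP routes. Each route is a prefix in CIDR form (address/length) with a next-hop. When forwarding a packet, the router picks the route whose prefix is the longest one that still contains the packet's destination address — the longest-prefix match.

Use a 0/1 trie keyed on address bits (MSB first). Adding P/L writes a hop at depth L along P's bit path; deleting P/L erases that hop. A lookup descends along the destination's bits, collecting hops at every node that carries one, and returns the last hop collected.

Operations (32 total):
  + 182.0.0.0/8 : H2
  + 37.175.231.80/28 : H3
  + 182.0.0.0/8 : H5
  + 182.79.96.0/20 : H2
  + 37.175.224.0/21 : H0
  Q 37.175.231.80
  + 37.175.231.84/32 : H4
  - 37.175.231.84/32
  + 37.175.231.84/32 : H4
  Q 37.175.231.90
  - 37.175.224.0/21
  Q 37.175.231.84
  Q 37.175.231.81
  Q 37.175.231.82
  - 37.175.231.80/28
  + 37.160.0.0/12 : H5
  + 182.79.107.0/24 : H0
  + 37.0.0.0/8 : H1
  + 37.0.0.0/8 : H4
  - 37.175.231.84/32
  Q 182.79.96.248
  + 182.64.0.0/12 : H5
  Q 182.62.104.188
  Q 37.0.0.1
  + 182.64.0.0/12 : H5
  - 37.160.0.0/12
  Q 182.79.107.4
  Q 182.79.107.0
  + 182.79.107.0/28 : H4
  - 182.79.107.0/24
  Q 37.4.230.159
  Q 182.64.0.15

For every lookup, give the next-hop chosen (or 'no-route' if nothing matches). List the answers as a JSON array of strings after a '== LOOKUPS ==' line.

Process each operation:
  + 182.0.0.0/8 (H2) depth=8
  + 37.175.231.80/28 (H3) depth=28
  + 182.0.0.0/8 (H5) depth=8
  + 182.79.96.0/20 (H2) depth=20
  + 37.175.224.0/21 (H0) depth=21
  lookup 37.175.231.80: bits 0010010110101111111001110101 walk d0:-→d1:-→d2:-→d3:-→d4:-→d5:-→d6:-→d7:-→d8:-→d9:-→d10:-→d11:-→d12:-→d13:-→d14:-→d15:-→d16:-→d17:-→d18:-→d19:-→d20:-→d21:H0→d22:-→d23:-→d24:-→d25:-→d26:-→d27:-→d28:H3 -> H3
  + 37.175.231.84/32 (H4) depth=32
  del 37.175.231.84/32 (clear depth 32)
  + 37.175.231.84/32 (H4) depth=32
  lookup 37.175.231.90: bits 0010010110101111111001110101 walk d0:-→d1:-→d2:-→d3:-→d4:-→d5:-→d6:-→d7:-→d8:-→d9:-→d10:-→d11:-→d12:-→d13:-→d14:-→d15:-→d16:-→d17:-→d18:-→d19:-→d20:-→d21:H0→d22:-→d23:-→d24:-→d25:-→d26:-→d27:-→d28:H3 -> H3
  del 37.175.224.0/21 (clear depth 21)
  lookup 37.175.231.84: bits 00100101101011111110011101010100 walk d0:-→d1:-→d2:-→d3:-→d4:-→d5:-→d6:-→d7:-→d8:-→d9:-→d10:-→d11:-→d12:-→d13:-→d14:-→d15:-→d16:-→d17:-→d18:-→d19:-→d20:-→d21:-→d22:-→d23:-→d24:-→d25:-→d26:-→d27:-→d28:H3→d29:-→d30:-→d31:-→d32:H4 -> H4
  lookup 37.175.231.81: bits 00100101101011111110011101010 walk d0:-→d1:-→d2:-→d3:-→d4:-→d5:-→d6:-→d7:-→d8:-→d9:-→d10:-→d11:-→d12:-→d13:-→d14:-→d15:-→d16:-→d17:-→d18:-→d19:-→d20:-→d21:-→d22:-→d23:-→d24:-→d25:-→d26:-→d27:-→d28:H3→d29:- -> H3
  lookup 37.175.231.82: bits 00100101101011111110011101010 walk d0:-→d1:-→d2:-→d3:-→d4:-→d5:-→d6:-→d7:-→d8:-→d9:-→d10:-→d11:-→d12:-→d13:-→d14:-→d15:-→d16:-→d17:-→d18:-→d19:-→d20:-→d21:-→d22:-→d23:-→d24:-→d25:-→d26:-→d27:-→d28:H3→d29:- -> H3
  del 37.175.231.80/28 (clear depth 28)
  + 37.160.0.0/12 (H5) depth=12
  + 182.79.107.0/24 (H0) depth=24
  + 37.0.0.0/8 (H1) depth=8
  + 37.0.0.0/8 (H4) depth=8
  del 37.175.231.84/32 (clear depth 32)
  lookup 182.79.96.248: bits 10110110010011110110 walk d0:-→d1:-→d2:-→d3:-→d4:-→d5:-→d6:-→d7:-→d8:H5→d9:-→d10:-→d11:-→d12:-→d13:-→d14:-→d15:-→d16:-→d17:-→d18:-→d19:-→d20:H2 -> H2
  + 182.64.0.0/12 (H5) depth=12
  lookup 182.62.104.188: bits 101101100 walk d0:-→d1:-→d2:-→d3:-→d4:-→d5:-→d6:-→d7:-→d8:H5→d9:- -> H5
  lookup 37.0.0.1: bits 00100101 walk d0:-→d1:-→d2:-→d3:-→d4:-→d5:-→d6:-→d7:-→d8:H4 -> H4
  + 182.64.0.0/12 (H5) depth=12
  del 37.160.0.0/12 (clear depth 12)
  lookup 182.79.107.4: bits 101101100100111101101011 walk d0:-→d1:-→d2:-→d3:-→d4:-→d5:-→d6:-→d7:-→d8:H5→d9:-→d10:-→d11:-→d12:H5→d13:-→d14:-→d15:-→d16:-→d17:-→d18:-→d19:-→d20:H2→d21:-→d22:-→d23:-→d24:H0 -> H0
  lookup 182.79.107.0: bits 101101100100111101101011 walk d0:-→d1:-→d2:-→d3:-→d4:-→d5:-→d6:-→d7:-→d8:H5→d9:-→d10:-→d11:-→d12:H5→d13:-→d14:-→d15:-→d16:-→d17:-→d18:-→d19:-→d20:H2→d21:-→d22:-→d23:-→d24:H0 -> H0
  + 182.79.107.0/28 (H4) depth=28
  del 182.79.107.0/24 (clear depth 24)
  lookup 37.4.230.159: bits 00100101 walk d0:-→d1:-→d2:-→d3:-→d4:-→d5:-→d6:-→d7:-→d8:H4 -> H4
  lookup 182.64.0.15: bits 101101100100 walk d0:-→d1:-→d2:-→d3:-→d4:-→d5:-→d6:-→d7:-→d8:H5→d9:-→d10:-→d11:-→d12:H5 -> H5

== LOOKUPS ==
["H3","H3","H4","H3","H3","H2","H5","H4","H0","H0","H4","H5"]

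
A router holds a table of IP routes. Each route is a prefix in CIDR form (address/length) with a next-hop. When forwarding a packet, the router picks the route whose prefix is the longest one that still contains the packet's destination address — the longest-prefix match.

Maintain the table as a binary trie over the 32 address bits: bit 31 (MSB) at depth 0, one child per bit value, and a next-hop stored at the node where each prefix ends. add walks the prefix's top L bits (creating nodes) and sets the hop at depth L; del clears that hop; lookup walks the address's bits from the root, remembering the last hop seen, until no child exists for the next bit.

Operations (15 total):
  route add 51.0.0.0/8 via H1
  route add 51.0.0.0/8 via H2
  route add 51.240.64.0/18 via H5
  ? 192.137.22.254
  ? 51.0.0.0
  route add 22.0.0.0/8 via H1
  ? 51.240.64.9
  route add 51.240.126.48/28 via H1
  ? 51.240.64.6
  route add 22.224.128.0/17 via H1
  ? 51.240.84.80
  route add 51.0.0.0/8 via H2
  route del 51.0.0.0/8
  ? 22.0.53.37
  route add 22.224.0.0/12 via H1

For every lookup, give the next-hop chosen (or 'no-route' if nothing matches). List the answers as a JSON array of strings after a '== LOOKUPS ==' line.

Apply in order:
  + 51.0.0.0/8 (H1) depth=8
  + 51.0.0.0/8 (H2) depth=8
  + 51.240.64.0/18 (H5) depth=18
  Q 192.137.22.254: descend ε ; hops seen [∅] ; pick no-route
  Q 51.0.0.0: descend 00110011 ; hops seen [H2] ; pick H2
  + 22.0.0.0/8 (H1) depth=8
  Q 51.240.64.9: descend 001100111111000001 ; hops seen [H2,H5] ; pick H5
  + 51.240.126.48/28 (H1) depth=28
  Q 51.240.64.6: descend 001100111111000001 ; hops seen [H2,H5] ; pick H5
  + 22.224.128.0/17 (H1) depth=17
  Q 51.240.84.80: descend 001100111111000001 ; hops seen [H2,H5] ; pick H5
  + 51.0.0.0/8 (H2) depth=8
  del 51.0.0.0/8 (clear depth 8)
  Q 22.0.53.37: descend 00010110 ; hops seen [H1] ; pick H1
  + 22.224.0.0/12 (H1) depth=12

== LOOKUPS ==
["no-route","H2","H5","H5","H5","H1"]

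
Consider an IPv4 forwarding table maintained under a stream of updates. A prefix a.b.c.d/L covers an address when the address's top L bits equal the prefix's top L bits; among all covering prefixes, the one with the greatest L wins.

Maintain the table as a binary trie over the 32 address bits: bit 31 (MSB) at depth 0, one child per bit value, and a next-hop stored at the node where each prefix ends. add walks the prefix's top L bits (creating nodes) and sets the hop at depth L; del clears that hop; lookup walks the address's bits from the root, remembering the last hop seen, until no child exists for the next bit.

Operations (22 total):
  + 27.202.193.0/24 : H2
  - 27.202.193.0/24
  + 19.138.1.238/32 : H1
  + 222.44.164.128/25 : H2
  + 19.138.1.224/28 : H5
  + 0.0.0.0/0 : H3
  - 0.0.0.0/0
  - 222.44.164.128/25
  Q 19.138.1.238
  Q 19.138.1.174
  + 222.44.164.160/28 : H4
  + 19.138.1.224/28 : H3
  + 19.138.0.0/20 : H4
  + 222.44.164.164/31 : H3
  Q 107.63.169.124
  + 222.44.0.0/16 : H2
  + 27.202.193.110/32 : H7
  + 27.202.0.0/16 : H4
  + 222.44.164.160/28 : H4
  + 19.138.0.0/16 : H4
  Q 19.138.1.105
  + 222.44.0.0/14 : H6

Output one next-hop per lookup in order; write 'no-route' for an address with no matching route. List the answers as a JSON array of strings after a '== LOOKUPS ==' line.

Apply in order:
  add 27.202.193.0/24 -> H2 at depth 24
  del 27.202.193.0/24 (clear depth 24)
  add 19.138.1.238/32 -> H1 at depth 32
  add 222.44.164.128/25 -> H2 at depth 25
  add 19.138.1.224/28 -> H5 at depth 28
  add 0.0.0.0/0 -> H3 at depth 0
  del 0.0.0.0/0 (clear depth 0)
  del 222.44.164.128/25 (clear depth 25)
  Q 19.138.1.238: descend 00010011100010100000000111101110 ; hops seen [H5,H1] ; pick H1
  Q 19.138.1.174: descend 0001001110001010000000011 ; hops seen [∅] ; pick no-route
  add 222.44.164.160/28 -> H4 at depth 28
  add 19.138.1.224/28 -> H3 at depth 28
  add 19.138.0.0/20 -> H4 at depth 20
  add 222.44.164.164/31 -> H3 at depth 31
  Q 107.63.169.124: descend 0 ; hops seen [∅] ; pick no-route
  add 222.44.0.0/16 -> H2 at depth 16
  add 27.202.193.110/32 -> H7 at depth 32
  add 27.202.0.0/16 -> H4 at depth 16
  add 222.44.164.160/28 -> H4 at depth 28
  add 19.138.0.0/16 -> H4 at depth 16
  Q 19.138.1.105: descend 000100111000101000000001 ; hops seen [H4,H4] ; pick H4
  add 222.44.0.0/14 -> H6 at depth 14

== LOOKUPS ==
["H1","no-route","no-route","H4"]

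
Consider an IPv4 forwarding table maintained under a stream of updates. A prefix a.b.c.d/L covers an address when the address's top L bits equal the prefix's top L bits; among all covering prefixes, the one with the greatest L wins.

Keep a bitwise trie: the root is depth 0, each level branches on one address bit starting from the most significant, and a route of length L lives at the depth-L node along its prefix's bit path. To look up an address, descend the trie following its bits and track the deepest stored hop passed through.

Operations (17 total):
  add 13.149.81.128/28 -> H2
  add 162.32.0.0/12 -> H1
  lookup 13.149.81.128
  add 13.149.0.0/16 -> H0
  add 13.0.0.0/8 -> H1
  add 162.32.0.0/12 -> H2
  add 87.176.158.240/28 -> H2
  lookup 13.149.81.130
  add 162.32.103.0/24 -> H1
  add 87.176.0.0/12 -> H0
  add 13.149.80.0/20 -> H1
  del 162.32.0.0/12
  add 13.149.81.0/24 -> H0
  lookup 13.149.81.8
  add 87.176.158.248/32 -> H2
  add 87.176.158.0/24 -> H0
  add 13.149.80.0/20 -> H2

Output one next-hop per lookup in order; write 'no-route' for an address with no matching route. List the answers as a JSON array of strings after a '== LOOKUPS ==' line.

Process each operation:
  + 13.149.81.128/28 (H2) depth=28
  + 162.32.0.0/12 (H1) depth=12
  ? 13.149.81.128  path d0:-→d1:-→d2:-→d3:-→d4:-→d5:-→d6:-→d7:-→d8:-→d9:-→d10:-→d11:-→d12:-→d13:-→d14:-→d15:-→d16:-→d17:-→d18:-→d19:-→d20:-→d21:-→d22:-→d23:-→d24:-→d25:-→d26:-→d27:-→d28:H2  best=H2
  + 13.149.0.0/16 (H0) depth=16
  + 13.0.0.0/8 (H1) depth=8
  + 162.32.0.0/12 (H2) depth=12
  + 87.176.158.240/28 (H2) depth=28
  ? 13.149.81.130  path d0:-→d1:-→d2:-→d3:-→d4:-→d5:-→d6:-→d7:-→d8:H1→d9:-→d10:-→d11:-→d12:-→d13:-→d14:-→d15:-→d16:H0→d17:-→d18:-→d19:-→d20:-→d21:-→d22:-→d23:-→d24:-→d25:-→d26:-→d27:-→d28:H2  best=H2
  + 162.32.103.0/24 (H1) depth=24
  + 87.176.0.0/12 (H0) depth=12
  + 13.149.80.0/20 (H1) depth=20
  - 162.32.0.0/12 clear@12
  + 13.149.81.0/24 (H0) depth=24
  ? 13.149.81.8  path d0:-→d1:-→d2:-→d3:-→d4:-→d5:-→d6:-→d7:-→d8:H1→d9:-→d10:-→d11:-→d12:-→d13:-→d14:-→d15:-→d16:H0→d17:-→d18:-→d19:-→d20:H1→d21:-→d22:-→d23:-→d24:H0  best=H0
  + 87.176.158.248/32 (H2) depth=32
  + 87.176.158.0/24 (H0) depth=24
  + 13.149.80.0/20 (H2) depth=20

== LOOKUPS ==
["H2","H2","H0"]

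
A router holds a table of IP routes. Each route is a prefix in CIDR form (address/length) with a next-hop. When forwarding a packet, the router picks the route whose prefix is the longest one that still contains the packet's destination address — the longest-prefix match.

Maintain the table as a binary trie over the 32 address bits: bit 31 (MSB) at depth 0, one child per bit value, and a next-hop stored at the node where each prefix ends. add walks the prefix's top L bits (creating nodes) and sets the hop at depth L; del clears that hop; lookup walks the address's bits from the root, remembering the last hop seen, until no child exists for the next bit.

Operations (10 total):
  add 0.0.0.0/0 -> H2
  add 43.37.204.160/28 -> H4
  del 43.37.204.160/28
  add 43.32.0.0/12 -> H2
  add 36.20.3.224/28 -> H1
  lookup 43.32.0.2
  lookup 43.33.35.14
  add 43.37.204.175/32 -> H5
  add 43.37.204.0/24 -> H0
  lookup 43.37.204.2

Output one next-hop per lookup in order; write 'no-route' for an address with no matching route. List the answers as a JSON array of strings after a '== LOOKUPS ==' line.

Process each operation:
  + 0.0.0.0/0 (H2) depth=0
  + 43.37.204.160/28 (H4) depth=28
  - 43.37.204.160/28 clear@28
  + 43.32.0.0/12 (H2) depth=12
  + 36.20.3.224/28 (H1) depth=28
  ? 43.32.0.2  path d0:H2→d1:-→d2:-→d3:-→d4:-→d5:-→d6:-→d7:-→d8:-→d9:-→d10:-→d11:-→d12:H2→d13:-  best=H2
  ? 43.33.35.14  path d0:H2→d1:-→d2:-→d3:-→d4:-→d5:-→d6:-→d7:-→d8:-→d9:-→d10:-→d11:-→d12:H2→d13:-  best=H2
  + 43.37.204.175/32 (H5) depth=32
  + 43.37.204.0/24 (H0) depth=24
  ? 43.37.204.2  path d0:H2→d1:-→d2:-→d3:-→d4:-→d5:-→d6:-→d7:-→d8:-→d9:-→d10:-→d11:-→d12:H2→d13:-→d14:-→d15:-→d16:-→d17:-→d18:-→d19:-→d20:-→d21:-→d22:-→d23:-→d24:H0  best=H0

== LOOKUPS ==
["H2","H2","H0"]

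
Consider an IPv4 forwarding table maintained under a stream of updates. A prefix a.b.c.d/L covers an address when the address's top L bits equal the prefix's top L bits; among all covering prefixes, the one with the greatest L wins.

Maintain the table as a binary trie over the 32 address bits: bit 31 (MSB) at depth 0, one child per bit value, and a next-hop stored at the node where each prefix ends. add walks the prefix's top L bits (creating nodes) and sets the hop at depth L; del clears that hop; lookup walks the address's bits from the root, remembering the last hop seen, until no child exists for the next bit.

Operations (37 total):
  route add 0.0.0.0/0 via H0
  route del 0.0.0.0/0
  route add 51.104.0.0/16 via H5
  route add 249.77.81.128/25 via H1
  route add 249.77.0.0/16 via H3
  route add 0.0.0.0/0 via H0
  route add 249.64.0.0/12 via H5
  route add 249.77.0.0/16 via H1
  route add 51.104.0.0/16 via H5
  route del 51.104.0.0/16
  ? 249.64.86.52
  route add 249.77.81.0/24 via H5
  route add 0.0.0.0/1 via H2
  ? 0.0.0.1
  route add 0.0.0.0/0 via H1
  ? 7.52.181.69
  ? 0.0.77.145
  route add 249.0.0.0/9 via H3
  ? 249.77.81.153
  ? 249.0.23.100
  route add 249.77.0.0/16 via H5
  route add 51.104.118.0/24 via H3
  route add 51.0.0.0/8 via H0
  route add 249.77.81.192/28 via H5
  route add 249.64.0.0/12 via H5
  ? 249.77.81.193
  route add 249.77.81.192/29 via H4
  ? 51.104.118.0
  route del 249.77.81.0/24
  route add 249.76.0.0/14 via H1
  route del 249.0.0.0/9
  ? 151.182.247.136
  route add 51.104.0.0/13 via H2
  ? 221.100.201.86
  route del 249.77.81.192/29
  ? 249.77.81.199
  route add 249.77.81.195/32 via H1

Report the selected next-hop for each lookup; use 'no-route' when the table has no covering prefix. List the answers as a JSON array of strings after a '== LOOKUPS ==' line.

Trace:
  add 0.0.0.0/0 -> H0 at depth 0
  del 0.0.0.0/0 (clear depth 0)
  add 51.104.0.0/16 -> H5 at depth 16
  add 249.77.81.128/25 -> H1 at depth 25
  add 249.77.0.0/16 -> H3 at depth 16
  add 0.0.0.0/0 -> H0 at depth 0
  add 249.64.0.0/12 -> H5 at depth 12
  add 249.77.0.0/16 -> H1 at depth 16
  add 51.104.0.0/16 -> H5 at depth 16
  del 51.104.0.0/16 (clear depth 16)
  Q 249.64.86.52: descend 111110010100 ; hops seen [H0,H5] ; pick H5
  add 249.77.81.0/24 -> H5 at depth 24
  add 0.0.0.0/1 -> H2 at depth 1
  Q 0.0.0.1: descend 00 ; hops seen [H0,H2] ; pick H2
  add 0.0.0.0/0 -> H1 at depth 0
  Q 7.52.181.69: descend 00 ; hops seen [H1,H2] ; pick H2
  Q 0.0.77.145: descend 00 ; hops seen [H1,H2] ; pick H2
  add 249.0.0.0/9 -> H3 at depth 9
  Q 249.77.81.153: descend 1111100101001101010100011 ; hops seen [H1,H3,H5,H1,H5,H1] ; pick H1
  Q 249.0.23.100: descend 111110010 ; hops seen [H1,H3] ; pick H3
  add 249.77.0.0/16 -> H5 at depth 16
  add 51.104.118.0/24 -> H3 at depth 24
  add 51.0.0.0/8 -> H0 at depth 8
  add 249.77.81.192/28 -> H5 at depth 28
  add 249.64.0.0/12 -> H5 at depth 12
  Q 249.77.81.193: descend 1111100101001101010100011100 ; hops seen [H1,H3,H5,H5,H5,H1,H5] ; pick H5
  add 249.77.81.192/29 -> H4 at depth 29
  Q 51.104.118.0: descend 001100110110100001110110 ; hops seen [H1,H2,H0,H3] ; pick H3
  del 249.77.81.0/24 (clear depth 24)
  add 249.76.0.0/14 -> H1 at depth 14
  del 249.0.0.0/9 (clear depth 9)
  Q 151.182.247.136: descend 1 ; hops seen [H1] ; pick H1
  add 51.104.0.0/13 -> H2 at depth 13
  Q 221.100.201.86: descend 11 ; hops seen [H1] ; pick H1
  del 249.77.81.192/29 (clear depth 29)
  Q 249.77.81.199: descend 11111001010011010101000111000 ; hops seen [H1,H5,H1,H5,H1,H5] ; pick H5
  add 249.77.81.195/32 -> H1 at depth 32

== LOOKUPS ==
["H5","H2","H2","H2","H1","H3","H5","H3","H1","H1","H5"]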